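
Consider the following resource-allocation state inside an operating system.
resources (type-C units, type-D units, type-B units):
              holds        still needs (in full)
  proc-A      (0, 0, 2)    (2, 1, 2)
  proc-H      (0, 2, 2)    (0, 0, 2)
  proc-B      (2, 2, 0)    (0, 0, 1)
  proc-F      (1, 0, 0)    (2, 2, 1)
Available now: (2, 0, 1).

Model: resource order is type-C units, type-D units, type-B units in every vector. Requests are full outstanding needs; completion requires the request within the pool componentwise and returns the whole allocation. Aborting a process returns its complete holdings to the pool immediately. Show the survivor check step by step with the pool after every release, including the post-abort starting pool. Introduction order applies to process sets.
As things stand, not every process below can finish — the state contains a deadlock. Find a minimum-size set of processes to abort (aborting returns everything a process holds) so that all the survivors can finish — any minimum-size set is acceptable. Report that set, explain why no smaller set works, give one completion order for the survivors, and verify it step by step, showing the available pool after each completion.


Minimum abort set: proc-A.
Key observation: the deadlocked proc-H becomes finishable only because proc-A released (0, 0, 2); it completes at step 3 below.
Why nothing smaller works: aborting no one leaves the state deadlocked as given.
The survivors complete as proc-B, proc-F, proc-H. Check, step by step (starting from the post-abort pool):
  pool = (2, 0, 3)
  proc-B needs (0, 0, 1) <= (2, 0, 3) -> finishes; pool += (2, 2, 0) = (4, 2, 3)
  proc-F needs (2, 2, 1) <= (4, 2, 3) -> finishes; pool += (1, 0, 0) = (5, 2, 3)
  proc-H needs (0, 0, 2) <= (5, 2, 3) -> finishes; pool += (0, 2, 2) = (5, 4, 5)


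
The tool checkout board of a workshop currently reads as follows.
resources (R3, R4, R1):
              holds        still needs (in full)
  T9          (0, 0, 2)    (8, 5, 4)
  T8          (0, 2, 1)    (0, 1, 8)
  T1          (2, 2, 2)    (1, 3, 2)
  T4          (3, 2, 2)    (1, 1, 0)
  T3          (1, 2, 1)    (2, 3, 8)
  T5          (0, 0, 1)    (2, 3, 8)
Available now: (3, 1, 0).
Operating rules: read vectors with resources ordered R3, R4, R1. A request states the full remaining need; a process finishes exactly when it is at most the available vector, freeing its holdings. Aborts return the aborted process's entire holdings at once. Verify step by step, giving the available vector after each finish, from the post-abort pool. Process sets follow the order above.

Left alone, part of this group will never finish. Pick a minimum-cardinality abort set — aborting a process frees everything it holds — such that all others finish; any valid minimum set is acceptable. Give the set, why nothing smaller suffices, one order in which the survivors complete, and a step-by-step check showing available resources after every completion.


Minimum abort set: T3 and T5.
Key observation: no ordering could ever have run T8 before the abort of T3 and T5; with (1, 2, 2) back in the pool it fits at step 4.
Minimality, checking each single-abort alternative: T9 alone leaves T8 blocked (short on R1); T8 alone leaves T3 blocked (short on R1); T1 alone leaves T8 blocked (short on R1); T4 alone leaves T8 blocked (short on R1); T3 alone leaves T8 blocked (short on R1); T5 alone leaves T8 blocked (short on R1).
One survivor order: T1, T4, T9, T8. Verifying each step (post-abort pool first):
  pool = (4, 3, 2)
  T1 needs (1, 3, 2) <= (4, 3, 2) -> finishes; pool += (2, 2, 2) = (6, 5, 4)
  T4 needs (1, 1, 0) <= (6, 5, 4) -> finishes; pool += (3, 2, 2) = (9, 7, 6)
  T9 needs (8, 5, 4) <= (9, 7, 6) -> finishes; pool += (0, 0, 2) = (9, 7, 8)
  T8 needs (0, 1, 8) <= (9, 7, 8) -> finishes; pool += (0, 2, 1) = (9, 9, 9)


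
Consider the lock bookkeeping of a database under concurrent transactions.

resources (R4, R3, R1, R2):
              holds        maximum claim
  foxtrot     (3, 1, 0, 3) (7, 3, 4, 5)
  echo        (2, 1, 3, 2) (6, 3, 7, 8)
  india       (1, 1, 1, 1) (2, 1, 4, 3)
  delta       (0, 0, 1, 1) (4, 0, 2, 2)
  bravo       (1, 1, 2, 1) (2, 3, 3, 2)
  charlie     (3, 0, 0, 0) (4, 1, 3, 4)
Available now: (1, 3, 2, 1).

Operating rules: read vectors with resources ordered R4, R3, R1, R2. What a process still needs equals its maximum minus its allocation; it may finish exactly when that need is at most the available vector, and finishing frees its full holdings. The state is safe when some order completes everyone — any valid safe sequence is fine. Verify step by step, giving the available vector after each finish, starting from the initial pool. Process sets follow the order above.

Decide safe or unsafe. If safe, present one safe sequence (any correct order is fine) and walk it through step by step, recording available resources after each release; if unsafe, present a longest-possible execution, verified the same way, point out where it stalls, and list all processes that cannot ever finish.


UNSAFE.
Key observation: after bravo, india the pool peaks at (3, 5, 5, 3), and each blocked process is short somewhere: foxtrot on R4; echo on R4, R2; delta on R4; charlie on R2.
A maximal execution: bravo, india — then nothing else fits. Walking it through:
  pool = (1, 3, 2, 1)
  bravo: need (1, 2, 1, 1) fits (1, 3, 2, 1); releases (1, 1, 2, 1), pool now (2, 4, 4, 2)
  india: need (1, 0, 3, 2) fits (2, 4, 4, 2); releases (1, 1, 1, 1), pool now (3, 5, 5, 3)
  blocked: foxtrot wants (4, 2, 4, 2), pool (3, 5, 5, 3) — not enough R4
  blocked: echo wants (4, 2, 4, 6), pool (3, 5, 5, 3) — not enough R4 and R2
  blocked: delta wants (4, 0, 1, 1), pool (3, 5, 5, 3) — not enough R4
  blocked: charlie wants (1, 1, 3, 4), pool (3, 5, 5, 3) — not enough R2
Permanently blocked: foxtrot, echo, delta and charlie.


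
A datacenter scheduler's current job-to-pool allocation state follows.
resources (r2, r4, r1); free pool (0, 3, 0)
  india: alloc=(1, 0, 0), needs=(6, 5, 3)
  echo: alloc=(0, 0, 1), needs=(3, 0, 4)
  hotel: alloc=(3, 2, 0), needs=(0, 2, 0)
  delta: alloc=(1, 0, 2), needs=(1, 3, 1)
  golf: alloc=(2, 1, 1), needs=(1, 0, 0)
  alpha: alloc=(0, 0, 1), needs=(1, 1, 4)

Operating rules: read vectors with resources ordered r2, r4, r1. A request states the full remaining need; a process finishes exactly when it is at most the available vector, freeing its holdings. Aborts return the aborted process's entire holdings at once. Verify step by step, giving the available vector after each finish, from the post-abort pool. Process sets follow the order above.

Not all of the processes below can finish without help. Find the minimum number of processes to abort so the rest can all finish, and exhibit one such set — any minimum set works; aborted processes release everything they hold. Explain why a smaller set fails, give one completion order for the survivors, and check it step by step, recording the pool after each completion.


The answer: abort echo.
Key observation: alpha could never have finished before the abort; with (0, 0, 1) returned by echo, it fits at step 4.
No smaller set exists: with zero aborts the deadlock remains.
The survivors complete as hotel, golf, delta, alpha, india. Verifying each step (starting from the post-abort pool):
  pool = (0, 3, 1)
  hotel: need (0, 2, 0) fits (0, 3, 1); releases (3, 2, 0), pool now (3, 5, 1)
  golf: need (1, 0, 0) fits (3, 5, 1); releases (2, 1, 1), pool now (5, 6, 2)
  delta: need (1, 3, 1) fits (5, 6, 2); releases (1, 0, 2), pool now (6, 6, 4)
  alpha: need (1, 1, 4) fits (6, 6, 4); releases (0, 0, 1), pool now (6, 6, 5)
  india: need (6, 5, 3) fits (6, 6, 5); releases (1, 0, 0), pool now (7, 6, 5)


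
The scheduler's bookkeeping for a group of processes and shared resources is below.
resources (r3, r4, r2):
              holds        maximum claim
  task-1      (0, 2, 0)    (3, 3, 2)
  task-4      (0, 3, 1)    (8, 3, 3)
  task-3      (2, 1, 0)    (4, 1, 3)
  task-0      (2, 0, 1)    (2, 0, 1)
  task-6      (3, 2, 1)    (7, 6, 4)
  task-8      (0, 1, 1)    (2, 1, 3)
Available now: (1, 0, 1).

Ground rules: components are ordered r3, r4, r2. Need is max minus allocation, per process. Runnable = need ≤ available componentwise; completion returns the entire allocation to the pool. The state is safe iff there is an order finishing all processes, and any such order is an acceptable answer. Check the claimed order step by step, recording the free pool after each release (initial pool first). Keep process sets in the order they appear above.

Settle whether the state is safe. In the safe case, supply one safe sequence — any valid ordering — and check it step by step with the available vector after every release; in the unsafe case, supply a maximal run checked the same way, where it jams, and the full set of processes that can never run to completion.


SAFE. One safe sequence: task-0, task-8, task-1, task-3, task-6, task-4.
Key observation: the first exact fit in this order is task-8 — it needs (2, 0, 2) with (3, 0, 2) free, meeting a requested resource to the last unit.
Verifying each step:
  pool = (1, 0, 1)
  task-0: need (0, 0, 0) fits (1, 0, 1); releases (2, 0, 1), pool now (3, 0, 2)
  task-8: need (2, 0, 2) fits (3, 0, 2); releases (0, 1, 1), pool now (3, 1, 3)
  task-1: need (3, 1, 2) fits (3, 1, 3); releases (0, 2, 0), pool now (3, 3, 3)
  task-3: need (2, 0, 3) fits (3, 3, 3); releases (2, 1, 0), pool now (5, 4, 3)
  task-6: need (4, 4, 3) fits (5, 4, 3); releases (3, 2, 1), pool now (8, 6, 4)
  task-4: need (8, 0, 2) fits (8, 6, 4); releases (0, 3, 1), pool now (8, 9, 5)


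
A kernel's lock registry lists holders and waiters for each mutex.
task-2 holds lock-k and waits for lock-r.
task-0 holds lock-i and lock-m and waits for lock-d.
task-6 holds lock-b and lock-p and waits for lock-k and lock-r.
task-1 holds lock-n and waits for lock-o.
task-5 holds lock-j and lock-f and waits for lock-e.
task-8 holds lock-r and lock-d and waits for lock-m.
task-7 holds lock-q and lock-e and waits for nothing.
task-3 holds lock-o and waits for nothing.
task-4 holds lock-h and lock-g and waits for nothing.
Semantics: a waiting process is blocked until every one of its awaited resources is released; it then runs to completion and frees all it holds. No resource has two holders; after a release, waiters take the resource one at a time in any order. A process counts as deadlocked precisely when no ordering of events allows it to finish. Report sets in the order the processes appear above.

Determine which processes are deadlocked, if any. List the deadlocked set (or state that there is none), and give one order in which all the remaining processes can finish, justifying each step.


The deadlocked set is task-2, task-0, task-6 and task-8.
Key observation: along task-8 -> task-0 -> task-8, each member waits on what the next one holds — a deadlock; task-2 and task-6 wait into the deadlock from upstream.
One completion order for the rest: task-7, task-3, task-4, task-5, task-1.
Check, step by step:
  run task-7 (it waits on nothing); releases lock-q and lock-e
  run task-3 (it waits on nothing); releases lock-o
  run task-4 (it waits on nothing); releases lock-h and lock-g
  task-5 waits on lock-e — all released -> runs and releases lock-j and lock-f
  task-1 waits on lock-o — all released -> runs and releases lock-n


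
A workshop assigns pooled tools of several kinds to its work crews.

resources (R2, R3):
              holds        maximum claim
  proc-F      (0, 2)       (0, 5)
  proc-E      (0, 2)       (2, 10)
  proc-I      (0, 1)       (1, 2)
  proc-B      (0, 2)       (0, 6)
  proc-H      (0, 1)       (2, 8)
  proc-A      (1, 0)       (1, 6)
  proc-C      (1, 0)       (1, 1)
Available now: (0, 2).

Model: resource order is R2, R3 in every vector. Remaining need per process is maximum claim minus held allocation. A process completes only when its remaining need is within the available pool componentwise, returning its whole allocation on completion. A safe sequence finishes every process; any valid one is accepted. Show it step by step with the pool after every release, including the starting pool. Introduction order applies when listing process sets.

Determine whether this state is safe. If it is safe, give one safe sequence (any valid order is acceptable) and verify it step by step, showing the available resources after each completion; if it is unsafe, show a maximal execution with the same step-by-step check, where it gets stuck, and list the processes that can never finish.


SAFE, for example via the order proc-C, proc-I, proc-F, proc-B, proc-A, proc-H, proc-E.
Key observation: at proc-I the run first touches a limit — (1, 1) against (1, 2), exact on a resource it actually requests.
Verifying each step:
  pool = (0, 2)
  proc-C: need (0, 1) fits (0, 2); releases (1, 0), pool now (1, 2)
  proc-I: need (1, 1) fits (1, 2); releases (0, 1), pool now (1, 3)
  proc-F: need (0, 3) fits (1, 3); releases (0, 2), pool now (1, 5)
  proc-B: need (0, 4) fits (1, 5); releases (0, 2), pool now (1, 7)
  proc-A: need (0, 6) fits (1, 7); releases (1, 0), pool now (2, 7)
  proc-H: need (2, 7) fits (2, 7); releases (0, 1), pool now (2, 8)
  proc-E: need (2, 8) fits (2, 8); releases (0, 2), pool now (2, 10)


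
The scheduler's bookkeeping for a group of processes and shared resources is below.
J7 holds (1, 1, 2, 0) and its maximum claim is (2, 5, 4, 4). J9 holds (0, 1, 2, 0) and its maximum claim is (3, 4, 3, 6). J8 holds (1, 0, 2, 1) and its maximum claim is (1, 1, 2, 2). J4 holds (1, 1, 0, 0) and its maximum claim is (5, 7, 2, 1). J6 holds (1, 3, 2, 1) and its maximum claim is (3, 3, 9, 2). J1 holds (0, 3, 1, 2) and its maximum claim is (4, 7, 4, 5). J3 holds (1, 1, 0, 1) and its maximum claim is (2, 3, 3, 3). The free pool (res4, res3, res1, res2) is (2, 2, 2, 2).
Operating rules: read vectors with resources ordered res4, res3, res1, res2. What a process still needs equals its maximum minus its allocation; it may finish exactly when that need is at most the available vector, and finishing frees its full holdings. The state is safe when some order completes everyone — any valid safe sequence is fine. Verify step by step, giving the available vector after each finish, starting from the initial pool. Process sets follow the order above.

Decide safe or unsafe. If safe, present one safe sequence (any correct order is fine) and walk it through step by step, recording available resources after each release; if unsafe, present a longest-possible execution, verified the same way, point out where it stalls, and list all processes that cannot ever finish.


The state is UNSAFE.
Key observation: after J8, J3 the pool peaks at (4, 3, 4, 4), and each blocked process is short somewhere: J7 on res3; J9 on res2; J4 on res3; J6 on res1; J1 on res3.
A maximal execution: J8, J3 — then nothing else fits. Check, step by step:
  pool = (2, 2, 2, 2)
  run J8 (needs (0, 1, 0, 1), free (2, 2, 2, 2)); after release of (1, 0, 2, 1) the pool is (3, 2, 4, 3)
  run J3 (needs (1, 2, 3, 2), free (3, 2, 4, 3)); after release of (1, 1, 0, 1) the pool is (4, 3, 4, 4)
  J7 cannot run: need (1, 4, 2, 4) vs free (4, 3, 4, 4) (insufficient res3)
  J9 cannot run: need (3, 3, 1, 6) vs free (4, 3, 4, 4) (insufficient res2)
  J4 cannot run: need (4, 6, 2, 1) vs free (4, 3, 4, 4) (insufficient res3)
  J6 cannot run: need (2, 0, 7, 1) vs free (4, 3, 4, 4) (insufficient res1)
  J1 cannot run: need (4, 4, 3, 3) vs free (4, 3, 4, 4) (insufficient res3)
Processes that can never finish: J7, J9, J4, J6 and J1.


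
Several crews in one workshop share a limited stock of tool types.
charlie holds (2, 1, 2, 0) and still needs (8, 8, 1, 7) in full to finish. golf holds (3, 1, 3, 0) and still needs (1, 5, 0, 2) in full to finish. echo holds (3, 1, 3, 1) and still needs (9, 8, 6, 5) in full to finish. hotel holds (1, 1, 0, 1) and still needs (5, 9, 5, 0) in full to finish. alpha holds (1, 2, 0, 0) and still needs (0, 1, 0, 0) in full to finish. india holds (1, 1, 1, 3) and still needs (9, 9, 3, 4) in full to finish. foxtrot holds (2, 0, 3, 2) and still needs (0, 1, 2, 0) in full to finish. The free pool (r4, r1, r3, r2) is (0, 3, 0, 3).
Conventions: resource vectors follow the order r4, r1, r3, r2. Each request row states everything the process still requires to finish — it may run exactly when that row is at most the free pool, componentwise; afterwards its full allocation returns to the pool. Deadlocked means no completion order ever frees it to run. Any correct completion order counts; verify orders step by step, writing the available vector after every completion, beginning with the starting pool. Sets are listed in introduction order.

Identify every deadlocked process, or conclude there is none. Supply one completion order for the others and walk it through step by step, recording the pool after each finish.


Deadlocked: charlie, echo, hotel and india.
Key observation: once alpha, golf, foxtrot finish, the pool peaks at (6, 6, 6, 5) — and every remaining process still needs more r1 than that.
One completion order for the rest: alpha, golf, foxtrot. Check, step by step:
  pool = (0, 3, 0, 3)
  run alpha (needs (0, 1, 0, 0), free (0, 3, 0, 3)); after release of (1, 2, 0, 0) the pool is (1, 5, 0, 3)
  run golf (needs (1, 5, 0, 2), free (1, 5, 0, 3)); after release of (3, 1, 3, 0) the pool is (4, 6, 3, 3)
  run foxtrot (needs (0, 1, 2, 0), free (4, 6, 3, 3)); after release of (2, 0, 3, 2) the pool is (6, 6, 6, 5)
The blocked processes can never fit:
  charlie still needs (8, 8, 1, 7) but only (6, 6, 6, 5) is free — short on r4, r1 and r2
  echo still needs (9, 8, 6, 5) but only (6, 6, 6, 5) is free — short on r4 and r1
  hotel still needs (5, 9, 5, 0) but only (6, 6, 6, 5) is free — short on r1
  india still needs (9, 9, 3, 4) but only (6, 6, 6, 5) is free — short on r4 and r1


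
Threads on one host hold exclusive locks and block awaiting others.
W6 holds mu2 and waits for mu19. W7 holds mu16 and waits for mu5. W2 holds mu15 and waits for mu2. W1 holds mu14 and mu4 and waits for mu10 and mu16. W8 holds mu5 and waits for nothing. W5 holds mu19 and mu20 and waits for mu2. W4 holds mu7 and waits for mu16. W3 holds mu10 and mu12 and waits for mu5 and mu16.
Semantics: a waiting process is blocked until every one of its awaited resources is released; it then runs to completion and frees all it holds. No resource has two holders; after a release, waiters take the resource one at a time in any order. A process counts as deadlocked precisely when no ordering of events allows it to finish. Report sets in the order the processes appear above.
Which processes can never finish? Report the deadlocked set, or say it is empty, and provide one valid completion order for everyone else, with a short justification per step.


Deadlocked: W6, W2 and W5.
Key observation: the waits loop around W6 -> W5 -> W6 with no way out; W2 waits into the deadlock from upstream.
One completion order for the rest: W8, W7, W4, W3, W1.
Walking it through:
  W8 waits on nothing -> runs at once and releases mu5
  run W7 (all its waits — mu5 — are resolved); releases mu16
  run W4 (all its waits — mu16 — are resolved); releases mu7
  run W3 (all its waits — mu5 and mu16 — are resolved); releases mu10 and mu12
  run W1 (all its waits — mu10 and mu16 — are resolved); releases mu14 and mu4


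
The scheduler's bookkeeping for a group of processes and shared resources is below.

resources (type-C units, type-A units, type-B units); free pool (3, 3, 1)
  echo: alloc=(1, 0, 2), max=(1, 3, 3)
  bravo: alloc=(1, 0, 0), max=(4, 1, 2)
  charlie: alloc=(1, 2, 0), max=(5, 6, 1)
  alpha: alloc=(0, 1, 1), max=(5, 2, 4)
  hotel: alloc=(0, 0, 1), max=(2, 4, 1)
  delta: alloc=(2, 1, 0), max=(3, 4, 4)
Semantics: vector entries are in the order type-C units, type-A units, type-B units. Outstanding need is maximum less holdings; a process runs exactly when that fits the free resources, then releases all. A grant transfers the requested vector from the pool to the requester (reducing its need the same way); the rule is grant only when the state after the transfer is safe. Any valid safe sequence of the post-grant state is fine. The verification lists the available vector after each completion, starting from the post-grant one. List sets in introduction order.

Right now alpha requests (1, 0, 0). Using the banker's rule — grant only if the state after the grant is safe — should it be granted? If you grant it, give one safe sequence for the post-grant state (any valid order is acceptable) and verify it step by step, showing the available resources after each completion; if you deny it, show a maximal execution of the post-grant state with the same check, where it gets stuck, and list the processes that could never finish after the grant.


GRANT — the state after the grant stays safe, e.g. via echo, bravo, alpha, delta, charlie, hotel.
Key observation: with (2, 3, 1) left after the transfer, echo can run at once — the state stays safe.
Step-by-step check of the post-grant state:
  pool = (2, 3, 1)
  echo: need (0, 3, 1) fits (2, 3, 1); releases (1, 0, 2), pool now (3, 3, 3)
  bravo: need (3, 1, 2) fits (3, 3, 3); releases (1, 0, 0), pool now (4, 3, 3)
  alpha: need (4, 1, 3) fits (4, 3, 3); releases (1, 1, 1), pool now (5, 4, 4)
  delta: need (1, 3, 4) fits (5, 4, 4); releases (2, 1, 0), pool now (7, 5, 4)
  charlie: need (4, 4, 1) fits (7, 5, 4); releases (1, 2, 0), pool now (8, 7, 4)
  hotel: need (2, 4, 0) fits (8, 7, 4); releases (0, 0, 1), pool now (8, 7, 5)


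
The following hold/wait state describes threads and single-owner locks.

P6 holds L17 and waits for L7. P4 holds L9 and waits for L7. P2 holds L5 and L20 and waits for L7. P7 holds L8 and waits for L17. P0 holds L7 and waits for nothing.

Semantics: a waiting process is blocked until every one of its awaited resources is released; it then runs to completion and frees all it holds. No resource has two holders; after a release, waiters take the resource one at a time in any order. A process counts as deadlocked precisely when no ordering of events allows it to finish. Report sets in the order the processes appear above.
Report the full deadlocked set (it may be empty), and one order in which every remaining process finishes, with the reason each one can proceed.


No process is deadlocked.
Key observation: the waits form no ring: some process can always run, and its releases unblock the others one by one.
The rest can finish in the order P0, P4, P6, P2, P7.
Check, step by step:
  P0: no waits; runs immediately, freeing L7
  P4 waits on L7 — all released -> runs and releases L9
  P6 waits on L7 — all released -> runs and releases L17
  P2 waits on L7 — all released -> runs and releases L5 and L20
  P7 waits on L17 — all released -> runs and releases L8


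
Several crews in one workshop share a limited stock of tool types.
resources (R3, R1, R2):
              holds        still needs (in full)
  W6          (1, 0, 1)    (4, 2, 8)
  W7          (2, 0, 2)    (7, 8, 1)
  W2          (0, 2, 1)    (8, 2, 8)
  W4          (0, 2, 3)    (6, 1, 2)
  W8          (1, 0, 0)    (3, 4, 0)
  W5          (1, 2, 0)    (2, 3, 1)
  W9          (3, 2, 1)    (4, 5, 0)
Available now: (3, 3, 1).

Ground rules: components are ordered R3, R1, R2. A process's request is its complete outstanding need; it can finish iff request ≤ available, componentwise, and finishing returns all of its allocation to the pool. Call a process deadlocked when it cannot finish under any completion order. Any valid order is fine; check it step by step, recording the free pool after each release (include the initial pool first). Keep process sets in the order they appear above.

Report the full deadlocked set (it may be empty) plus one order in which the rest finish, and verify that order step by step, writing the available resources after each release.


Deadlocked: W6 and W2.
Key observation: even finishing W5, W9, W8, W4, W7 leaves just (10, 9, 7) free — too little R2 for any of the remaining processes.
The rest can finish in the order W5, W9, W8, W4, W7. Walking it through:
  pool = (3, 3, 1)
  run W5 (needs (2, 3, 1), free (3, 3, 1)); after release of (1, 2, 0) the pool is (4, 5, 1)
  run W9 (needs (4, 5, 0), free (4, 5, 1)); after release of (3, 2, 1) the pool is (7, 7, 2)
  run W8 (needs (3, 4, 0), free (7, 7, 2)); after release of (1, 0, 0) the pool is (8, 7, 2)
  run W4 (needs (6, 1, 2), free (8, 7, 2)); after release of (0, 2, 3) the pool is (8, 9, 5)
  run W7 (needs (7, 8, 1), free (8, 9, 5)); after release of (2, 0, 2) the pool is (10, 9, 7)
The blocked processes can never fit:
  W6 still needs (4, 2, 8) but only (10, 9, 7) is free — short on R2
  W2 still needs (8, 2, 8) but only (10, 9, 7) is free — short on R2


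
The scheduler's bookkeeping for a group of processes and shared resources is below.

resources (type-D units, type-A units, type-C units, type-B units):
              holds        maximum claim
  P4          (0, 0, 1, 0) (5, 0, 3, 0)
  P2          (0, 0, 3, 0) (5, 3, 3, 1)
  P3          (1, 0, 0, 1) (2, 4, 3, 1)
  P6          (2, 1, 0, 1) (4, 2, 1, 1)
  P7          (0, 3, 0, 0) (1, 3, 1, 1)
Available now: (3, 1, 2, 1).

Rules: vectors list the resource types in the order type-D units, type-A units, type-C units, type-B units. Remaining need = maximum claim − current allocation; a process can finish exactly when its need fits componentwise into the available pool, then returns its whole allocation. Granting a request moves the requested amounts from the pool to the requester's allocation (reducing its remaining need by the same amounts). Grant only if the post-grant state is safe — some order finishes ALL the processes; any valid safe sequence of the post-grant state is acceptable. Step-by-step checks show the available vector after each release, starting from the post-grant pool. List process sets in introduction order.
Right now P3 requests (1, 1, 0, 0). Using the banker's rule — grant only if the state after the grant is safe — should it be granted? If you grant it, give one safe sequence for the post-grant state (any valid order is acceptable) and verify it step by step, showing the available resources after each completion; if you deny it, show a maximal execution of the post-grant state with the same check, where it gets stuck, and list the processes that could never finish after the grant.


DENY — the pretend-granted state is unsafe.
Key observation: after P7, P6 the pool peaks at (4, 4, 2, 2), and each blocked process is short somewhere: P4 on type-D units; P2 on type-D units; P3 on type-C units.
On the post-grant state, P7, P6 is a maximal run — nothing extends it. Walking it through:
  pool = (2, 0, 2, 1)
  P7 needs (1, 0, 1, 1) <= (2, 0, 2, 1) -> finishes; pool += (0, 3, 0, 0) = (2, 3, 2, 1)
  P6 needs (2, 1, 1, 0) <= (2, 3, 2, 1) -> finishes; pool += (2, 1, 0, 1) = (4, 4, 2, 2)
  P4 still needs (5, 0, 2, 0) but only (4, 4, 2, 2) is free — short on type-D units
  P2 still needs (5, 3, 0, 1) but only (4, 4, 2, 2) is free — short on type-D units
  P3 still needs (0, 3, 3, 0) but only (4, 4, 2, 2) is free — short on type-C units
Post-grant, the permanently blocked set is P4, P2 and P3.


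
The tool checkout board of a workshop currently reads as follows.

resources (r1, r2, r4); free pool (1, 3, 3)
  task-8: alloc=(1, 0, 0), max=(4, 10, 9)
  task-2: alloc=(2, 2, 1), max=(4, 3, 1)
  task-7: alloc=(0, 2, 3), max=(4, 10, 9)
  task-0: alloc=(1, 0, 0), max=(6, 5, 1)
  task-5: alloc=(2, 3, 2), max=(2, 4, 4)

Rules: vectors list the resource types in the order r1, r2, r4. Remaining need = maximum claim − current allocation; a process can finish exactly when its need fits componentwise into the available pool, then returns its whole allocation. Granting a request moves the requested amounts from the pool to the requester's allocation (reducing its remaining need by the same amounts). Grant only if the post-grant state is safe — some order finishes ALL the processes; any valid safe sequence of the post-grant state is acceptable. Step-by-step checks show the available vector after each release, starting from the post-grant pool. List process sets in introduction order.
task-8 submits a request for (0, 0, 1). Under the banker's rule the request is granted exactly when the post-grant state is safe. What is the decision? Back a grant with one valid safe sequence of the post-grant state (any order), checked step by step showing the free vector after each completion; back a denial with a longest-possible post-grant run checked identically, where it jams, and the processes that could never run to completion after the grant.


DENY: after the grant no complete ordering would exist.
Key observation: task-5, task-2, task-0 can finish, but then (6, 8, 5) is all there is, and the blocked group's r4 demands exceed it.
On the post-grant state, task-5, task-2, task-0 is a maximal run — nothing extends it. Check, step by step:
  pool = (1, 3, 2)
  task-5 needs (0, 1, 2) <= (1, 3, 2) -> finishes; pool += (2, 3, 2) = (3, 6, 4)
  task-2 needs (2, 1, 0) <= (3, 6, 4) -> finishes; pool += (2, 2, 1) = (5, 8, 5)
  task-0 needs (5, 5, 1) <= (5, 8, 5) -> finishes; pool += (1, 0, 0) = (6, 8, 5)
  task-8 still needs (3, 10, 8) but only (6, 8, 5) is free — short on r2 and r4
  task-7 still needs (4, 8, 6) but only (6, 8, 5) is free — short on r4
Processes that could never finish after the grant: task-8 and task-7.


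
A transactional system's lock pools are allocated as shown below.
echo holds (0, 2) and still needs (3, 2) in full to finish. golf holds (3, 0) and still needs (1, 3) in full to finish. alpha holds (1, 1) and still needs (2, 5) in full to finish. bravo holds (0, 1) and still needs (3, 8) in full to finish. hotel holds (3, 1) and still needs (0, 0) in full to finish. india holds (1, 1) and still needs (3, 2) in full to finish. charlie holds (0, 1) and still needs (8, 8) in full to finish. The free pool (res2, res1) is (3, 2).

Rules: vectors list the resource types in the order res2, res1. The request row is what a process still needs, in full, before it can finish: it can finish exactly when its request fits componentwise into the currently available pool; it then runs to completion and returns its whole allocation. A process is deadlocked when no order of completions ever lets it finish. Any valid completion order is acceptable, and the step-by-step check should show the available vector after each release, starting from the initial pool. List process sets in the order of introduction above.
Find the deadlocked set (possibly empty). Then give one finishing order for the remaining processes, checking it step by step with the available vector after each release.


Deadlocked set: bravo and charlie.
Key observation: after india, hotel, echo, golf, alpha complete, (11, 7) is the best the pool ever gets, yet each leftover process wants more res1.
One completion order for the rest: india, hotel, echo, golf, alpha. Walking it through:
  pool = (3, 2)
  india: need (3, 2) fits (3, 2); releases (1, 1), pool now (4, 3)
  hotel: need (0, 0) fits (4, 3); releases (3, 1), pool now (7, 4)
  echo: need (3, 2) fits (7, 4); releases (0, 2), pool now (7, 6)
  golf: need (1, 3) fits (7, 6); releases (3, 0), pool now (10, 6)
  alpha: need (2, 5) fits (10, 6); releases (1, 1), pool now (11, 7)
The stuck group stays short no matter what:
  bravo still needs (3, 8) but only (11, 7) is free — short on res1
  charlie still needs (8, 8) but only (11, 7) is free — short on res1


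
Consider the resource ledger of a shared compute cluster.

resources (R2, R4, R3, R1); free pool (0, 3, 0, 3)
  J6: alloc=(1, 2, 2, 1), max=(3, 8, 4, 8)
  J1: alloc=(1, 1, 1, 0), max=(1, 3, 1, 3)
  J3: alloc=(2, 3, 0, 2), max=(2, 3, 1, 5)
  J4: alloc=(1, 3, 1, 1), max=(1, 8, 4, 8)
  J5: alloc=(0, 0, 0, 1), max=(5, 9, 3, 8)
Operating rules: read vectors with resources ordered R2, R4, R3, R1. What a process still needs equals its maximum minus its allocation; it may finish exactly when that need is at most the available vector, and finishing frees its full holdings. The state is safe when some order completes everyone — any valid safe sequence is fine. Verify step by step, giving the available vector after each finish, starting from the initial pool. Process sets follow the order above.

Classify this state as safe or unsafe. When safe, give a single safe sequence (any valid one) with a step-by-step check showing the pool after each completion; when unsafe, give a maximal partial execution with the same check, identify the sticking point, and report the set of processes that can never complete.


UNSAFE.
Key observation: the pool after J1, J3 is (3, 7, 1, 5); every surviving request exceeds it in R3, so progress ends there.
Going as far as possible: J1, J3; after that, nothing fits. Verifying each step:
  pool = (0, 3, 0, 3)
  run J1 (needs (0, 2, 0, 3), free (0, 3, 0, 3)); after release of (1, 1, 1, 0) the pool is (1, 4, 1, 3)
  run J3 (needs (0, 0, 1, 3), free (1, 4, 1, 3)); after release of (2, 3, 0, 2) the pool is (3, 7, 1, 5)
  J6 cannot run: need (2, 6, 2, 7) vs free (3, 7, 1, 5) (insufficient R3 and R1)
  J4 cannot run: need (0, 5, 3, 7) vs free (3, 7, 1, 5) (insufficient R3 and R1)
  J5 cannot run: need (5, 9, 3, 7) vs free (3, 7, 1, 5) (insufficient R2, R4, R3 and R1)
Permanently blocked: J6, J4 and J5.


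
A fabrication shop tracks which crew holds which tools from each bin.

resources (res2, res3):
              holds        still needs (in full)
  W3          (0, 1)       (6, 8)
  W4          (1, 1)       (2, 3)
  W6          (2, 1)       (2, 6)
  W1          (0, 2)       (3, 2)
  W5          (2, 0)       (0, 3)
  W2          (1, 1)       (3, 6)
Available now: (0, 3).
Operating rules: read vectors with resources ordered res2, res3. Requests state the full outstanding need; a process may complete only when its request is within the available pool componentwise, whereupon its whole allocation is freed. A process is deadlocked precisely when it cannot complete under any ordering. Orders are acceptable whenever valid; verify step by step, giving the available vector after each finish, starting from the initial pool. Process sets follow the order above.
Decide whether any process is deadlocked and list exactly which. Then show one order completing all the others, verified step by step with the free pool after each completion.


No process is deadlocked.
Key observation: beginning at W5, releases accumulate fast enough that every process eventually fits.
One completion order for the rest: W5, W4, W1, W2, W6, W3. Step-by-step check:
  pool = (0, 3)
  W5 needs (0, 3) <= (0, 3) -> finishes; pool += (2, 0) = (2, 3)
  W4 needs (2, 3) <= (2, 3) -> finishes; pool += (1, 1) = (3, 4)
  W1 needs (3, 2) <= (3, 4) -> finishes; pool += (0, 2) = (3, 6)
  W2 needs (3, 6) <= (3, 6) -> finishes; pool += (1, 1) = (4, 7)
  W6 needs (2, 6) <= (4, 7) -> finishes; pool += (2, 1) = (6, 8)
  W3 needs (6, 8) <= (6, 8) -> finishes; pool += (0, 1) = (6, 9)


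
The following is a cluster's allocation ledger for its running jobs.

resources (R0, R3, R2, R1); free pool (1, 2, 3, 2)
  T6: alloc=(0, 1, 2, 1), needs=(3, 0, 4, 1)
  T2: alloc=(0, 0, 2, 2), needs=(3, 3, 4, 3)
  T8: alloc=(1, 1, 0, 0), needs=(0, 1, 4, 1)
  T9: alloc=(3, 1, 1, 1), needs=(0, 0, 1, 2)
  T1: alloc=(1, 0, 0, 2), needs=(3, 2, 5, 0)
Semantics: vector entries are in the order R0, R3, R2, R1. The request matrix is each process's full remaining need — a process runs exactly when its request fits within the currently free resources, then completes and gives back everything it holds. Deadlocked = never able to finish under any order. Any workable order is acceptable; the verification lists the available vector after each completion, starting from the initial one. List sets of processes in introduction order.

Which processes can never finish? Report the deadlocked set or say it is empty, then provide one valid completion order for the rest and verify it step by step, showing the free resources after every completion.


No process is deadlocked.
Key observation: no deadlock: T9 fits now, and the freed resources carry the rest through.
One completion order for the rest: T9, T2, T6, T1, T8. Verifying each step:
  pool = (1, 2, 3, 2)
  run T9 (needs (0, 0, 1, 2), free (1, 2, 3, 2)); after release of (3, 1, 1, 1) the pool is (4, 3, 4, 3)
  run T2 (needs (3, 3, 4, 3), free (4, 3, 4, 3)); after release of (0, 0, 2, 2) the pool is (4, 3, 6, 5)
  run T6 (needs (3, 0, 4, 1), free (4, 3, 6, 5)); after release of (0, 1, 2, 1) the pool is (4, 4, 8, 6)
  run T1 (needs (3, 2, 5, 0), free (4, 4, 8, 6)); after release of (1, 0, 0, 2) the pool is (5, 4, 8, 8)
  run T8 (needs (0, 1, 4, 1), free (5, 4, 8, 8)); after release of (1, 1, 0, 0) the pool is (6, 5, 8, 8)


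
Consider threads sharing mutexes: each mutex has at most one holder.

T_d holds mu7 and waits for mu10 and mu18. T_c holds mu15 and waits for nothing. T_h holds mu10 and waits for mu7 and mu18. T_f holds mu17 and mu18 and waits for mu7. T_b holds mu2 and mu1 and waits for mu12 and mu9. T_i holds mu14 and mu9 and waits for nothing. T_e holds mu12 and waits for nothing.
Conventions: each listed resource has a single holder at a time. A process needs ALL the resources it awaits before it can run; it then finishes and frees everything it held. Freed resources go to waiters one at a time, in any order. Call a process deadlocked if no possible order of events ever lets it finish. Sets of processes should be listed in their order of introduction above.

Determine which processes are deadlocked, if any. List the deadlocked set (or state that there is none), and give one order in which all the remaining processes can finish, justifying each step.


Deadlocked: T_d, T_h and T_f.
Key observation: the cycle T_d -> T_h -> T_d can never break — each member waits on the next; T_f is caught in further circular waits.
The rest can finish in the order T_c, T_i, T_e, T_b.
Verifying each step:
  T_c: no waits; runs immediately, freeing mu15
  T_i: no waits; runs immediately, freeing mu14 and mu9
  T_e: no waits; runs immediately, freeing mu12
  run T_b (all its waits — mu12 and mu9 — are resolved); releases mu2 and mu1


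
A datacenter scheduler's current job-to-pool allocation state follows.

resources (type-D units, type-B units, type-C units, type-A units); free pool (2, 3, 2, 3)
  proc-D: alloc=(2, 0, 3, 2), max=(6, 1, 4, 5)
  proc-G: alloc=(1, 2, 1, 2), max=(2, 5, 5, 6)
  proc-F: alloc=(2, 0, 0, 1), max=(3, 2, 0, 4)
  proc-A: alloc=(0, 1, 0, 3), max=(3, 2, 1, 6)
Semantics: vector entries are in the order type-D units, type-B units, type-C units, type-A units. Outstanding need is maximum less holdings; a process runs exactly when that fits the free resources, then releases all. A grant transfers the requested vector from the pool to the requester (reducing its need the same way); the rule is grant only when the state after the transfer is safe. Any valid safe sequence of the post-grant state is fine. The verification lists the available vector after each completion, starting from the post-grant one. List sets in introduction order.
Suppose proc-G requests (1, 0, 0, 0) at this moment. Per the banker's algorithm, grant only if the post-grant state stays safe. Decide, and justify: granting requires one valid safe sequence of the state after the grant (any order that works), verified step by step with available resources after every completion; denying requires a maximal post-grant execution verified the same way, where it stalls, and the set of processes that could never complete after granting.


DENY: after the grant no complete ordering would exist.
Key observation: after proc-F, proc-A the pool peaks at (3, 4, 2, 7), and each blocked process is short somewhere: proc-D on type-D units; proc-G on type-C units.
On the post-grant state, proc-F, proc-A is a maximal run — nothing extends it. Walking it through:
  pool = (1, 3, 2, 3)
  run proc-F (needs (1, 2, 0, 3), free (1, 3, 2, 3)); after release of (2, 0, 0, 1) the pool is (3, 3, 2, 4)
  run proc-A (needs (3, 1, 1, 3), free (3, 3, 2, 4)); after release of (0, 1, 0, 3) the pool is (3, 4, 2, 7)
  proc-D still needs (4, 1, 1, 3) but only (3, 4, 2, 7) is free — short on type-D units
  proc-G still needs (0, 3, 4, 4) but only (3, 4, 2, 7) is free — short on type-C units
Had the request been granted, proc-D and proc-G could never finish.
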